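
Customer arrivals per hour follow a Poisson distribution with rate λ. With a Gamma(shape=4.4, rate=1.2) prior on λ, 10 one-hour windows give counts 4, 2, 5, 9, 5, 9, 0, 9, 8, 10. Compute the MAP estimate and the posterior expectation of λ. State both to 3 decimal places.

Σ counts = 61. Posterior: Gamma(shape = 4.4+61 = 65.4, rate = 1.2+10 = 11.2).
Mode = (α−1)/β = 64.4/11.2 = 5.750.
Mean = α/β = 65.4/11.2 = 5.839.
Mean > mode: the posterior has a right tail.

MAP estimate = 5.750, posterior expectation = 5.839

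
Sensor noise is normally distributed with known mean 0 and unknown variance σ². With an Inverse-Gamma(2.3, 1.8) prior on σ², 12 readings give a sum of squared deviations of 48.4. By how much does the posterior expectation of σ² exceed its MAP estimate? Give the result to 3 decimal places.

0.766

Posterior: Inverse-Gamma(shape = 2.3+12/2 = 8.3, scale = 1.8+48.4/2 = 26.0).
Mode = β/(α+1) = 26.0/9.3 = 2.796.
Mean = β/(α−1) = 26.0/7.3 = 3.562.
Difference = 3.562 − 2.796 = 0.766.
Mean > mode: the posterior has a right tail.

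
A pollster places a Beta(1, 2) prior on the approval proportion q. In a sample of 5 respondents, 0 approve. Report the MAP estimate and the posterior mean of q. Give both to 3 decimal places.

Posterior: Beta(1+0, 2+5) = Beta(1, 7).
Since α = 1 ≤ 1 and β > 1, the Beta density is monotone decreasing on [0,1]; the mode is at 0.
Mean = 1/(1+7) = 0.125.
The mean is pulled above the mode by the posterior's right skew.

MAP estimate = 0.000, posterior mean = 0.125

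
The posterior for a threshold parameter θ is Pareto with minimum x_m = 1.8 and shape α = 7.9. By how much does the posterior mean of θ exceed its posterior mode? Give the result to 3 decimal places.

0.261

The Pareto density is strictly decreasing on [x_m, ∞), so the mode is x_m = 1.800.
Mean = α·x_m/(α−1) = 7.9·1.8/6.9 = 2.061.
Difference = 2.061 − 1.800 = 0.261.
Right-skewed posterior ⇒ mode < mean.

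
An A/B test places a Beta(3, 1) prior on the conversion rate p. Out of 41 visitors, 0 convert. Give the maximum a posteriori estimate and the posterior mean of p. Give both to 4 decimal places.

Posterior: Beta(3+0, 1+41) = Beta(3, 42).
Mode = (3−1)/(3+42−2) = 2/43 = 0.0465.
Mean = 3/(3+42) = 3/45 = 0.0667.
The posterior is right-skewed, so the mean exceeds the mode.

p_MAP = 0.0465, E[p|data] = 0.0667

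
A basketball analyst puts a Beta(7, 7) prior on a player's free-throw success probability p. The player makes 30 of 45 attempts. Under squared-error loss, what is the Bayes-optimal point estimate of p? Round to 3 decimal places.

Posterior: Beta(7+30, 7+15) = Beta(37, 22).
Mode = (37−1)/(37+22−2) = 36/57 = 0.632.
Mean = 37/(37+22) = 37/59 = 0.627.
Squared-error loss ⇒ the optimal estimator is the posterior mean.

0.627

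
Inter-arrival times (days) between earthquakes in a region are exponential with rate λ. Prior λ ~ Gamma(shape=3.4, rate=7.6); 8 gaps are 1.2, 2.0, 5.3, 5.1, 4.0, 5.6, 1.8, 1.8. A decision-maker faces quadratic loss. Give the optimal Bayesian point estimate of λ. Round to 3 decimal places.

Σ times = 26.8. Posterior: Gamma(shape = 3.4+8 = 11.4, rate = 7.6+26.8 = 34.4).
Mode = (α−1)/β = 10.4/34.4 = 0.302.
Mean = α/β = 11.4/34.4 = 0.331.
Quadratic loss ⇒ the optimal estimator is the posterior mean.

0.331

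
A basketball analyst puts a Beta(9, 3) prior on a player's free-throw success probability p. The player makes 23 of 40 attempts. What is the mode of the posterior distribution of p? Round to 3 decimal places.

Posterior: Beta(9+23, 3+17) = Beta(32, 20).
Mode = (32−1)/(32+20−2) = 31/50 = 0.620.
Mean = 32/(32+20) = 32/52 = 0.615.
This is the posterior mode — the MAP estimate.

0.620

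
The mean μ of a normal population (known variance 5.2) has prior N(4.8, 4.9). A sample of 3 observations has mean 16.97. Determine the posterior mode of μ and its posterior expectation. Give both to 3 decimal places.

Posterior for μ is Normal. Precision-weighted mean: (1/4.9·4.8 + 3/5.2·16.97) / (1/4.9 + 3/5.2) = 13.790.
A Normal posterior is symmetric, so mode = mean.

μ_MAP = 13.790, E[μ|data] = 13.790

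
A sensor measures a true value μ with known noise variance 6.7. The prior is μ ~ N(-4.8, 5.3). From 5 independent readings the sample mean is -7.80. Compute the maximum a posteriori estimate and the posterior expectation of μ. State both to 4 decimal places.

MAP = -7.1946; posterior mean = -7.1946

Posterior for μ is Normal. Precision-weighted mean: (1/5.3·-4.8 + 5/6.7·-7.80) / (1/5.3 + 5/6.7) = -7.1946.
A Normal posterior is symmetric, so mode = mean.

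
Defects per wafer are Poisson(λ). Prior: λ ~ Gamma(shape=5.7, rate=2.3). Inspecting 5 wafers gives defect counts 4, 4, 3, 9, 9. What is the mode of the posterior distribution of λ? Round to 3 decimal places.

Σ counts = 29. Posterior: Gamma(shape = 5.7+29 = 34.7, rate = 2.3+5 = 7.3).
Mode = (α−1)/β = 33.7/7.3 = 4.616.
Mean = α/β = 34.7/7.3 = 4.753.
This is the posterior mode — the MAP estimate.

4.616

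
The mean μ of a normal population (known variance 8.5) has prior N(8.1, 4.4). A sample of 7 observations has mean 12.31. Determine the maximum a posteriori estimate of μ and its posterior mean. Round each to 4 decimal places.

μ_MAP = 11.3994, E[μ|data] = 11.3994

Posterior for μ is Normal. Precision-weighted mean: (1/4.4·8.1 + 7/8.5·12.31) / (1/4.4 + 7/8.5) = 11.3994.
A Normal posterior is symmetric, so mode = mean.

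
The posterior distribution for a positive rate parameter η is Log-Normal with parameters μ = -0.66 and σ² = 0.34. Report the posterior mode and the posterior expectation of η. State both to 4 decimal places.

Mode = exp(μ − σ²) = exp(-1.00) = 0.3679.
Mean = exp(μ + σ²/2) = exp(-0.490) = 0.6126.
The mean is pulled above the mode by the posterior's right skew.

η_MAP = 0.3679, E[η|data] = 0.6126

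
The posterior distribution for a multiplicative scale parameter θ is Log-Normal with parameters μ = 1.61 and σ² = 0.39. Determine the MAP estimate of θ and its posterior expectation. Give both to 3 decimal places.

Mode = exp(μ − σ²) = exp(1.22) = 3.387.
Mean = exp(μ + σ²/2) = exp(1.805) = 6.080.

θ_MAP = 3.387, E[θ|data] = 6.080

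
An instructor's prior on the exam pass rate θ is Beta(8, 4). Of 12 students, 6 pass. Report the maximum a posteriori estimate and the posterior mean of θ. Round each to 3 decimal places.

Posterior: Beta(8+6, 4+6) = Beta(14, 10).
Mode = (14−1)/(14+10−2) = 13/22 = 0.591.
Mean = 14/(14+10) = 14/24 = 0.583.

maximum a posteriori estimate = 0.591, posterior mean = 0.583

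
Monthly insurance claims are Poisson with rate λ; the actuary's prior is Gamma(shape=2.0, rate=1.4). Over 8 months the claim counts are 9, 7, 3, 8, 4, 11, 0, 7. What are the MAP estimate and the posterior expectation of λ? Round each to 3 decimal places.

MAP = 5.319, posterior mean = 5.426

Σ counts = 49. Posterior: Gamma(shape = 2.0+49 = 51.0, rate = 1.4+8 = 9.4).
Mode = (α−1)/β = 50.0/9.4 = 5.319.
Mean = α/β = 51.0/9.4 = 5.426.
Right-skewed posterior ⇒ mode < mean.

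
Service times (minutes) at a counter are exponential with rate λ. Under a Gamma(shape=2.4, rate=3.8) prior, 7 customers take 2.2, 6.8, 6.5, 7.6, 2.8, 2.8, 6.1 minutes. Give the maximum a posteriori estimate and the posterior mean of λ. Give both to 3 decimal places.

MAP = 0.218; posterior mean = 0.244

Σ times = 34.8. Posterior: Gamma(shape = 2.4+7 = 9.4, rate = 3.8+34.8 = 38.6).
Mode = (α−1)/β = 8.4/38.6 = 0.218.
Mean = α/β = 9.4/38.6 = 0.244.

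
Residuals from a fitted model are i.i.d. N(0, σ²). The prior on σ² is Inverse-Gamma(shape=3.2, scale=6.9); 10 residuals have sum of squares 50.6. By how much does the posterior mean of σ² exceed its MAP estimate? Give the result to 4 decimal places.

Posterior: Inverse-Gamma(shape = 3.2+10/2 = 8.2, scale = 6.9+50.6/2 = 32.2).
Mode = β/(α+1) = 32.2/9.2 = 3.5000.
Mean = β/(α−1) = 32.2/7.2 = 4.4722.
Difference = 4.4722 − 3.5000 = 0.9722.

0.9722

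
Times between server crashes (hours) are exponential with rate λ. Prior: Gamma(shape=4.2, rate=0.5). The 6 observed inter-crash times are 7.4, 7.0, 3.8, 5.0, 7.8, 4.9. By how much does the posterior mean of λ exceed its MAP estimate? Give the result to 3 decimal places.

0.027

Σ times = 35.9. Posterior: Gamma(shape = 4.2+6 = 10.2, rate = 0.5+35.9 = 36.4).
Mode = (α−1)/β = 9.2/36.4 = 0.253.
Mean = α/β = 10.2/36.4 = 0.280.
Difference = 0.280 − 0.253 = 0.027.
Right-skewed posterior ⇒ mode < mean.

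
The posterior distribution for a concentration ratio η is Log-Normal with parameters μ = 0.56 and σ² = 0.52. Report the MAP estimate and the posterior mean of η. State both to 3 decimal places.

Mode = exp(μ − σ²) = exp(0.04) = 1.041.
Mean = exp(μ + σ²/2) = exp(0.820) = 2.270.
The posterior is right-skewed, so the mean exceeds the mode.

MAP estimate = 1.041, posterior mean = 2.270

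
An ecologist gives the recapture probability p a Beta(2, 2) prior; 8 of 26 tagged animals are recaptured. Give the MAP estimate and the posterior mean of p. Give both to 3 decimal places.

Posterior: Beta(2+8, 2+18) = Beta(10, 20).
Mode = (10−1)/(10+20−2) = 9/28 = 0.321.
Mean = 10/(10+20) = 10/30 = 0.333.

MAP = 0.321; posterior mean = 0.333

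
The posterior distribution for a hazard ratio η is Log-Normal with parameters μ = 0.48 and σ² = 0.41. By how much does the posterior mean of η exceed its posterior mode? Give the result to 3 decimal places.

Mode = exp(μ − σ²) = exp(0.07) = 1.073.
Mean = exp(μ + σ²/2) = exp(0.685) = 1.984.
Difference = 1.984 − 1.073 = 0.911.
Right-skewed posterior ⇒ mode < mean.

0.911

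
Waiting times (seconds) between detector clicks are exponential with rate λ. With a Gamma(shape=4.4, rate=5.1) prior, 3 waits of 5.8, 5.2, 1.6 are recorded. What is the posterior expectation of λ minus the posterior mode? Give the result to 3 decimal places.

0.056

Σ times = 12.6. Posterior: Gamma(shape = 4.4+3 = 7.4, rate = 5.1+12.6 = 17.7).
Mode = (α−1)/β = 6.4/17.7 = 0.362.
Mean = α/β = 7.4/17.7 = 0.418.
Difference = 0.418 − 0.362 = 0.056.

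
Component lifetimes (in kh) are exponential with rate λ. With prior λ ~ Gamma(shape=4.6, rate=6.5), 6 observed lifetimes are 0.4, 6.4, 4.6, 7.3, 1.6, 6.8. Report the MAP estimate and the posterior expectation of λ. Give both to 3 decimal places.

Σ times = 27.1. Posterior: Gamma(shape = 4.6+6 = 10.6, rate = 6.5+27.1 = 33.6).
Mode = (α−1)/β = 9.6/33.6 = 0.286.
Mean = α/β = 10.6/33.6 = 0.315.

MAP = 0.286; posterior mean = 0.315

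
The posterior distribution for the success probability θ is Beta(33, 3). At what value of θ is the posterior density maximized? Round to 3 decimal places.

0.941

Mode = (33−1)/(33+3−2) = 32/34 = 0.941.
Mean = 33/(33+3) = 33/36 = 0.917.
This is the posterior mode — the MAP estimate.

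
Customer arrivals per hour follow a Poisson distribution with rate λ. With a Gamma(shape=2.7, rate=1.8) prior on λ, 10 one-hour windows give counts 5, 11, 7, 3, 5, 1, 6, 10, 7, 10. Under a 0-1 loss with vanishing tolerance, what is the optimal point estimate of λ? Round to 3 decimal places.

5.653

Σ counts = 65. Posterior: Gamma(shape = 2.7+65 = 67.7, rate = 1.8+10 = 11.8).
Mode = (α−1)/β = 66.7/11.8 = 5.653.
Mean = α/β = 67.7/11.8 = 5.737.
This is the posterior mode — the MAP estimate.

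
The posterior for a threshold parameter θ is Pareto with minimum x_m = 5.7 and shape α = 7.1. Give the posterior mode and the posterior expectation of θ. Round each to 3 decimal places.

MAP: 5.700. Posterior mean: 6.634.

The Pareto density is strictly decreasing on [x_m, ∞), so the mode is x_m = 5.700.
Mean = α·x_m/(α−1) = 7.1·5.7/6.1 = 6.634.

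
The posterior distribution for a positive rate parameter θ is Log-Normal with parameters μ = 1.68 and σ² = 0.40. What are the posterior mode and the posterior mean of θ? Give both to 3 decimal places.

θ_MAP = 3.597, E[θ|data] = 6.554

Mode = exp(μ − σ²) = exp(1.28) = 3.597.
Mean = exp(μ + σ²/2) = exp(1.880) = 6.554.
The posterior is right-skewed, so the mean exceeds the mode.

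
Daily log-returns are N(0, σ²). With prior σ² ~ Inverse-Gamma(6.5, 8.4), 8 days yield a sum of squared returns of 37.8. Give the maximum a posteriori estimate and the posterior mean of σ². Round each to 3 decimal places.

σ²_MAP = 2.374, E[σ²|data] = 2.874

Posterior: Inverse-Gamma(shape = 6.5+8/2 = 10.5, scale = 8.4+37.8/2 = 27.3).
Mode = β/(α+1) = 27.3/11.5 = 2.374.
Mean = β/(α−1) = 27.3/9.5 = 2.874.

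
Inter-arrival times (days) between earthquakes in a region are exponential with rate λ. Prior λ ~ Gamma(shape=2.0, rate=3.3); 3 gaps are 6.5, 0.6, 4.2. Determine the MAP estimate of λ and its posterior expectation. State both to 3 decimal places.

Σ times = 11.3. Posterior: Gamma(shape = 2.0+3 = 5.0, rate = 3.3+11.3 = 14.6).
Mode = (α−1)/β = 4.0/14.6 = 0.274.
Mean = α/β = 5.0/14.6 = 0.342.
Mean > mode: the posterior has a right tail.

MAP = 0.274, posterior mean = 0.342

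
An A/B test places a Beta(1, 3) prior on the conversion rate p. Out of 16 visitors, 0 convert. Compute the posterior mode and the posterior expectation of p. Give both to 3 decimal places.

MAP: 0.000. Posterior mean: 0.050.

Posterior: Beta(1+0, 3+16) = Beta(1, 19).
Since α = 1 ≤ 1 and β > 1, the Beta density is monotone decreasing on [0,1]; the mode is at 0.
Mean = 1/(1+19) = 0.050.
The posterior is right-skewed, so the mean exceeds the mode.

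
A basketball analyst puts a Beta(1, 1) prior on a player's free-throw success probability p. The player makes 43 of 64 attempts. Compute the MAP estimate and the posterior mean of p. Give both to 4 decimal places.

MAP: 0.6719. Posterior mean: 0.6667.

Posterior: Beta(1+43, 1+21) = Beta(44, 22).
Mode = (44−1)/(44+22−2) = 43/64 = 0.6719.
With a flat prior the MAP equals the MLE, 43/64.
Mean = 44/(44+22) = 44/66 = 0.6667.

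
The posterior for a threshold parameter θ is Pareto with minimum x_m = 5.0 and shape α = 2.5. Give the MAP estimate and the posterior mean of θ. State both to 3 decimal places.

The Pareto density is strictly decreasing on [x_m, ∞), so the mode is x_m = 5.000.
Mean = α·x_m/(α−1) = 2.5·5.0/1.5 = 8.333.

MAP = 5.000; posterior mean = 8.333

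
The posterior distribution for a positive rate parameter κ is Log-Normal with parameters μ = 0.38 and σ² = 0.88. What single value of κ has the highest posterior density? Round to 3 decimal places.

Mode = exp(μ − σ²) = exp(-0.50) = 0.607.
Mean = exp(μ + σ²/2) = exp(0.820) = 2.270.
This is the posterior mode — the MAP estimate.

0.607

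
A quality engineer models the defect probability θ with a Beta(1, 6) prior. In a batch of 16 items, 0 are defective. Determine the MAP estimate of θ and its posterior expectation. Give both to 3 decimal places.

θ_MAP = 0.000, E[θ|data] = 0.043

Posterior: Beta(1+0, 6+16) = Beta(1, 22).
Since α = 1 ≤ 1 and β > 1, the Beta density is monotone decreasing on [0,1]; the mode is at 0.
Mean = 1/(1+22) = 0.043.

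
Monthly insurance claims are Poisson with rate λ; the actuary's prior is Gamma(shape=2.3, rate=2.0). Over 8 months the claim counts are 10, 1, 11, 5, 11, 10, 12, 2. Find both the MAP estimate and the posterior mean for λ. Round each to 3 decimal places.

Σ counts = 62. Posterior: Gamma(shape = 2.3+62 = 64.3, rate = 2.0+8 = 10.0).
Mode = (α−1)/β = 63.3/10.0 = 6.330.
Mean = α/β = 64.3/10.0 = 6.430.
The mean is pulled above the mode by the posterior's right skew.

MAP estimate = 6.330, posterior mean = 6.430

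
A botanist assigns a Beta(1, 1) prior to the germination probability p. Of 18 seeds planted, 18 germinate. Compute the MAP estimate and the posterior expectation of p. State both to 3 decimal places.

MAP = 1.000, posterior mean = 0.950

Posterior: Beta(1+18, 1+0) = Beta(19, 1).
Since β = 1 ≤ 1 and α > 1, the Beta density is monotone increasing on [0,1]; the mode is at 1.
Mean = 19/(19+1) = 0.950.
Mode > mean: the posterior has a left tail.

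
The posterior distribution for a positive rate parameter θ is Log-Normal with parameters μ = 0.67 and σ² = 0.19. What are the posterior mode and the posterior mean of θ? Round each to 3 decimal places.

Mode = exp(μ − σ²) = exp(0.48) = 1.616.
Mean = exp(μ + σ²/2) = exp(0.765) = 2.149.

posterior mode = 1.616, posterior mean = 2.149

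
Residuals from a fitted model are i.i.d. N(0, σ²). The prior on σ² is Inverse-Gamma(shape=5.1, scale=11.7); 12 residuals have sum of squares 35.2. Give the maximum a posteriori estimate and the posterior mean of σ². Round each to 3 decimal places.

Posterior: Inverse-Gamma(shape = 5.1+12/2 = 11.1, scale = 11.7+35.2/2 = 29.3).
Mode = β/(α+1) = 29.3/12.1 = 2.421.
Mean = β/(α−1) = 29.3/10.1 = 2.901.

MAP = 2.421, posterior mean = 2.901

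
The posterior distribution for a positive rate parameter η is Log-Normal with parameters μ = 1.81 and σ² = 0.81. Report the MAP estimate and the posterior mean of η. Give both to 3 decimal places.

MAP = 2.718; posterior mean = 9.161

Mode = exp(μ − σ²) = exp(1.00) = 2.718.
Mean = exp(μ + σ²/2) = exp(2.215) = 9.161.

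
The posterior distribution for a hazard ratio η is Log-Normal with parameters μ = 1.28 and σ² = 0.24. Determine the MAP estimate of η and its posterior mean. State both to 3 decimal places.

Mode = exp(μ − σ²) = exp(1.04) = 2.829.
Mean = exp(μ + σ²/2) = exp(1.400) = 4.055.

MAP = 2.829, posterior mean = 4.055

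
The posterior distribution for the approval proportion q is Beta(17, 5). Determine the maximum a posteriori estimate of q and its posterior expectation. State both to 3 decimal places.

MAP = 0.800, posterior mean = 0.773

Mode = (17−1)/(17+5−2) = 16/20 = 0.800.
Mean = 17/(17+5) = 17/22 = 0.773.
Mode > mean: the posterior has a left tail.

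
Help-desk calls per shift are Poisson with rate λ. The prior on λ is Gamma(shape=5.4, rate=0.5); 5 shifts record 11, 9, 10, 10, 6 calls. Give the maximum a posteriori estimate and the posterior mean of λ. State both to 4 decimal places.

maximum a posteriori estimate = 9.1636, posterior mean = 9.3455

Σ counts = 46. Posterior: Gamma(shape = 5.4+46 = 51.4, rate = 0.5+5 = 5.5).
Mode = (α−1)/β = 50.4/5.5 = 9.1636.
Mean = α/β = 51.4/5.5 = 9.3455.
Mean > mode: the posterior has a right tail.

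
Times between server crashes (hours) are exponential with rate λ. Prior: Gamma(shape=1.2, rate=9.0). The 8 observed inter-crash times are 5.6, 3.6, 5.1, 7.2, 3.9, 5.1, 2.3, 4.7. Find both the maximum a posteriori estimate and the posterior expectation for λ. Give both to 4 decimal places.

Σ times = 37.5. Posterior: Gamma(shape = 1.2+8 = 9.2, rate = 9.0+37.5 = 46.5).
Mode = (α−1)/β = 8.2/46.5 = 0.1763.
Mean = α/β = 9.2/46.5 = 0.1978.

MAP = 0.1763, posterior mean = 0.1978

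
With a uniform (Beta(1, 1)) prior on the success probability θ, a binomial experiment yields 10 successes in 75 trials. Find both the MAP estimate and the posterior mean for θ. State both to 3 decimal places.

Posterior: Beta(1+10, 1+65) = Beta(11, 66).
Mode = (11−1)/(11+66−2) = 10/75 = 0.133.
With a flat prior the MAP equals the MLE, 10/75.
Mean = 11/(11+66) = 11/77 = 0.143.
The mean is pulled above the mode by the posterior's right skew.

θ_MAP = 0.133, E[θ|data] = 0.143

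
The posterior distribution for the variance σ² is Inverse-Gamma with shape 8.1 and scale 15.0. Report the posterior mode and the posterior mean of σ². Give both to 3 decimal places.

MAP = 1.648; posterior mean = 2.113

Mode = β/(α+1) = 15.0/9.1 = 1.648.
Mean = β/(α−1) = 15.0/7.1 = 2.113.
The mean is pulled above the mode by the posterior's right skew.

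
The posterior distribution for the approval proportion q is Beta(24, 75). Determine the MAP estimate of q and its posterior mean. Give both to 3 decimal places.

MAP = 0.237; posterior mean = 0.242

Mode = (24−1)/(24+75−2) = 23/97 = 0.237.
Mean = 24/(24+75) = 24/99 = 0.242.
Mean > mode: the posterior has a right tail.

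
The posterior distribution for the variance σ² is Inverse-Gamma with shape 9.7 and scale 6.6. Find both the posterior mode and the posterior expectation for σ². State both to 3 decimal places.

Mode = β/(α+1) = 6.6/10.7 = 0.617.
Mean = β/(α−1) = 6.6/8.7 = 0.759.
The mean is pulled above the mode by the posterior's right skew.

MAP = 0.617; posterior mean = 0.759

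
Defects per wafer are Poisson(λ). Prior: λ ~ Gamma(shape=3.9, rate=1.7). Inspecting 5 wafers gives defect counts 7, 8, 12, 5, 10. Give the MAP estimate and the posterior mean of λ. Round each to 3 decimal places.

Σ counts = 42. Posterior: Gamma(shape = 3.9+42 = 45.9, rate = 1.7+5 = 6.7).
Mode = (α−1)/β = 44.9/6.7 = 6.701.
Mean = α/β = 45.9/6.7 = 6.851.

MAP = 6.701; posterior mean = 6.851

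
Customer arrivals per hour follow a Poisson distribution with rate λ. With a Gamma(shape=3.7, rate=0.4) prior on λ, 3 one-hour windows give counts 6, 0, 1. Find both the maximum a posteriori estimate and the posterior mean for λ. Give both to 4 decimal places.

maximum a posteriori estimate = 2.8529, posterior mean = 3.1471

Σ counts = 7. Posterior: Gamma(shape = 3.7+7 = 10.7, rate = 0.4+3 = 3.4).
Mode = (α−1)/β = 9.7/3.4 = 2.8529.
Mean = α/β = 10.7/3.4 = 3.1471.
Right-skewed posterior ⇒ mode < mean.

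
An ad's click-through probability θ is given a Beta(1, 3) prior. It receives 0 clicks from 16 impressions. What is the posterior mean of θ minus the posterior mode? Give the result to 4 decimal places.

0.0500

Posterior: Beta(1+0, 3+16) = Beta(1, 19).
Since α = 1 ≤ 1 and β > 1, the Beta density is monotone decreasing on [0,1]; the mode is at 0.
Mean = 1/(1+19) = 0.0500.
Difference = 0.0500 − 0.0000 = 0.0500.
Mean > mode: the posterior has a right tail.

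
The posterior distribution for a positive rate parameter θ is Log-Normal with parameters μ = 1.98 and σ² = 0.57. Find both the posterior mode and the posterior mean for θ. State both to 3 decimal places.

Mode = exp(μ − σ²) = exp(1.41) = 4.096.
Mean = exp(μ + σ²/2) = exp(2.265) = 9.631.
The posterior is right-skewed, so the mean exceeds the mode.

θ_MAP = 4.096, E[θ|data] = 9.631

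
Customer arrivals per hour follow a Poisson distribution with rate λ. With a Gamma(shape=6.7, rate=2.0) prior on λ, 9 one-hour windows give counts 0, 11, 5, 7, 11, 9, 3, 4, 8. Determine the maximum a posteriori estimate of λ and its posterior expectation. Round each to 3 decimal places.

MAP: 5.791. Posterior mean: 5.882.

Σ counts = 58. Posterior: Gamma(shape = 6.7+58 = 64.7, rate = 2.0+9 = 11.0).
Mode = (α−1)/β = 63.7/11.0 = 5.791.
Mean = α/β = 64.7/11.0 = 5.882.
Right-skewed posterior ⇒ mode < mean.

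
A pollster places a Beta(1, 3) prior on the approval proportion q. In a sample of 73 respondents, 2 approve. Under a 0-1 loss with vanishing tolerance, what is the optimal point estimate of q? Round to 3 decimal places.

0.027

Posterior: Beta(1+2, 3+71) = Beta(3, 74).
Mode = (3−1)/(3+74−2) = 2/75 = 0.027.
Mean = 3/(3+74) = 3/77 = 0.039.
This is the posterior mode — the MAP estimate.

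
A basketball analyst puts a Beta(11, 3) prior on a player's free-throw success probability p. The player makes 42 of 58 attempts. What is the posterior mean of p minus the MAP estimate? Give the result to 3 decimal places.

Posterior: Beta(11+42, 3+16) = Beta(53, 19).
Mode = (53−1)/(53+19−2) = 52/70 = 0.743.
Mean = 53/(53+19) = 53/72 = 0.736.
Difference = 0.736 − 0.743 = -0.007.
Left-skewed posterior ⇒ mean < mode.

-0.007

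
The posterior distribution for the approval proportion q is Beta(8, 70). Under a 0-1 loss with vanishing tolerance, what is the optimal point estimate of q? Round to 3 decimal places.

0.092

Mode = (8−1)/(8+70−2) = 7/76 = 0.092.
Mean = 8/(8+70) = 8/78 = 0.103.
This is the posterior mode — the MAP estimate.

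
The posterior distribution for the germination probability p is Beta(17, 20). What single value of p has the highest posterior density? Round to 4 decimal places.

Mode = (17−1)/(17+20−2) = 16/35 = 0.4571.
Mean = 17/(17+20) = 17/37 = 0.4595.
This is the posterior mode — the MAP estimate.

0.4571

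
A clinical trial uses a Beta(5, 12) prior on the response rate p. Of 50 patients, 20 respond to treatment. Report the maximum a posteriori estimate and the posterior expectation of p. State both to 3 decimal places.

Posterior: Beta(5+20, 12+30) = Beta(25, 42).
Mode = (25−1)/(25+42−2) = 24/65 = 0.369.
Mean = 25/(25+42) = 25/67 = 0.373.
The posterior is right-skewed, so the mean exceeds the mode.

MAP = 0.369, posterior mean = 0.373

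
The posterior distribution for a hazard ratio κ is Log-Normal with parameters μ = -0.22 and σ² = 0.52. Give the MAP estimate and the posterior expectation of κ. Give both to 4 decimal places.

MAP = 0.4771, posterior mean = 1.0408

Mode = exp(μ − σ²) = exp(-0.74) = 0.4771.
Mean = exp(μ + σ²/2) = exp(0.040) = 1.0408.
Mean > mode: the posterior has a right tail.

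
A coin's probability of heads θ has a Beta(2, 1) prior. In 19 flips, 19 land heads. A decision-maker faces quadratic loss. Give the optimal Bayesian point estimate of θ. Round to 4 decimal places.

0.9545

Posterior: Beta(2+19, 1+0) = Beta(21, 1).
Since β = 1 ≤ 1 and α > 1, the Beta density is monotone increasing on [0,1]; the mode is at 1.
Mean = 21/(21+1) = 0.9545.
Quadratic loss ⇒ the optimal estimator is the posterior mean.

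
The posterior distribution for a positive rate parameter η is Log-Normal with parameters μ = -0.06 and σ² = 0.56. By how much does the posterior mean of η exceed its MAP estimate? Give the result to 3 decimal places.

0.708

Mode = exp(μ − σ²) = exp(-0.62) = 0.538.
Mean = exp(μ + σ²/2) = exp(0.220) = 1.246.
Difference = 1.246 − 0.538 = 0.708.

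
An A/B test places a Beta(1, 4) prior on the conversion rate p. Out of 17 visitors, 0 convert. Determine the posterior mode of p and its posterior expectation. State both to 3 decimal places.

Posterior: Beta(1+0, 4+17) = Beta(1, 21).
Since α = 1 ≤ 1 and β > 1, the Beta density is monotone decreasing on [0,1]; the mode is at 0.
Mean = 1/(1+21) = 0.045.

p_MAP = 0.000, E[p|data] = 0.045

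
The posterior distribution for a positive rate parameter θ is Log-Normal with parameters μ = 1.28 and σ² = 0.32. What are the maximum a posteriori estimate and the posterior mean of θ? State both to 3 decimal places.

Mode = exp(μ − σ²) = exp(0.96) = 2.612.
Mean = exp(μ + σ²/2) = exp(1.440) = 4.221.

MAP = 2.612, posterior mean = 4.221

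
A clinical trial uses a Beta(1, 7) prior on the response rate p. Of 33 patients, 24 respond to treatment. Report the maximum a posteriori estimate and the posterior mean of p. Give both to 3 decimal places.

MAP: 0.615. Posterior mean: 0.610.

Posterior: Beta(1+24, 7+9) = Beta(25, 16).
Mode = (25−1)/(25+16−2) = 24/39 = 0.615.
Mean = 25/(25+16) = 25/41 = 0.610.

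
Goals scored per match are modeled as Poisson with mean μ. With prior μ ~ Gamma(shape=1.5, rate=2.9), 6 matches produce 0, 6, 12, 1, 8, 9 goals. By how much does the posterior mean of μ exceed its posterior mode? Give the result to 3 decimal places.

Σ counts = 36. Posterior: Gamma(shape = 1.5+36 = 37.5, rate = 2.9+6 = 8.9).
Mode = (α−1)/β = 36.5/8.9 = 4.101.
Mean = α/β = 37.5/8.9 = 4.213.
Difference = 4.213 − 4.101 = 0.112.
Mean > mode: the posterior has a right tail.

0.112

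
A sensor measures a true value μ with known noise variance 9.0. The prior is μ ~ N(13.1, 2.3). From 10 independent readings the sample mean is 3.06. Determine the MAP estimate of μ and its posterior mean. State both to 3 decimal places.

Posterior for μ is Normal. Precision-weighted mean: (1/2.3·13.1 + 10/9.0·3.06) / (1/2.3 + 10/9.0) = 5.884.
A Normal posterior is symmetric, so mode = mean.

MAP estimate = 5.884, posterior mean = 5.884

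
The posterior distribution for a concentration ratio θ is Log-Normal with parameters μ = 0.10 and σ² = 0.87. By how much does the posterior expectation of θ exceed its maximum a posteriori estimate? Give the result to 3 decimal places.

1.244

Mode = exp(μ − σ²) = exp(-0.77) = 0.463.
Mean = exp(μ + σ²/2) = exp(0.535) = 1.707.
Difference = 1.707 − 0.463 = 1.244.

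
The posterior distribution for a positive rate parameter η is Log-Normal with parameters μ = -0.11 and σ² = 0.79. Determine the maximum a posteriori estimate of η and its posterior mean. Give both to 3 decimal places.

MAP = 0.407, posterior mean = 1.330

Mode = exp(μ − σ²) = exp(-0.90) = 0.407.
Mean = exp(μ + σ²/2) = exp(0.285) = 1.330.
Right-skewed posterior ⇒ mode < mean.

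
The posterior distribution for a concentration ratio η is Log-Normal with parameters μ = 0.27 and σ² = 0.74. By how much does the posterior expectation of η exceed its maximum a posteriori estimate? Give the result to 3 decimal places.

Mode = exp(μ − σ²) = exp(-0.47) = 0.625.
Mean = exp(μ + σ²/2) = exp(0.640) = 1.896.
Difference = 1.896 − 0.625 = 1.271.
Right-skewed posterior ⇒ mode < mean.

1.271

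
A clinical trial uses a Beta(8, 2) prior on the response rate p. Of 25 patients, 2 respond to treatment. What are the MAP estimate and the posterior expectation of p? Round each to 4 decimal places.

p_MAP = 0.2727, E[p|data] = 0.2857

Posterior: Beta(8+2, 2+23) = Beta(10, 25).
Mode = (10−1)/(10+25−2) = 9/33 = 0.2727.
Mean = 10/(10+25) = 10/35 = 0.2857.
The mean is pulled above the mode by the posterior's right skew.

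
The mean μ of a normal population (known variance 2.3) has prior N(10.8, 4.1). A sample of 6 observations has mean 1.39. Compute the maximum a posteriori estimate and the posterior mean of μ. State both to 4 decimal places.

Posterior for μ is Normal. Precision-weighted mean: (1/4.1·10.8 + 6/2.3·1.39) / (1/4.1 + 6/2.3) = 2.1946.
A Normal posterior is symmetric, so mode = mean.

μ_MAP = 2.1946, E[μ|data] = 2.1946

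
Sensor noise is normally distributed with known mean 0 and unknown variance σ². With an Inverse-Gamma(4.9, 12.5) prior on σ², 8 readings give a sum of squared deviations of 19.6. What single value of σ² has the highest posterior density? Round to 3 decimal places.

Posterior: Inverse-Gamma(shape = 4.9+8/2 = 8.9, scale = 12.5+19.6/2 = 22.3).
Mode = β/(α+1) = 22.3/9.9 = 2.253.
Mean = β/(α−1) = 22.3/7.9 = 2.823.
This is the posterior mode — the MAP estimate.

2.253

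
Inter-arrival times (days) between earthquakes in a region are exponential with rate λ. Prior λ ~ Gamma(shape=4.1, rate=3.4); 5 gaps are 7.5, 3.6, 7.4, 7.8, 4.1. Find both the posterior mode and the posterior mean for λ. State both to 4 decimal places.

λ_MAP = 0.2396, E[λ|data] = 0.2692

Σ times = 30.4. Posterior: Gamma(shape = 4.1+5 = 9.1, rate = 3.4+30.4 = 33.8).
Mode = (α−1)/β = 8.1/33.8 = 0.2396.
Mean = α/β = 9.1/33.8 = 0.2692.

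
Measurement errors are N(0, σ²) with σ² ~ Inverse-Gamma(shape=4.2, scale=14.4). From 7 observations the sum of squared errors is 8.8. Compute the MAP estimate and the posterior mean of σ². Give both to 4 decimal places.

MAP = 2.1609, posterior mean = 2.8060

Posterior: Inverse-Gamma(shape = 4.2+7/2 = 7.7, scale = 14.4+8.8/2 = 18.8).
Mode = β/(α+1) = 18.8/8.7 = 2.1609.
Mean = β/(α−1) = 18.8/6.7 = 2.8060.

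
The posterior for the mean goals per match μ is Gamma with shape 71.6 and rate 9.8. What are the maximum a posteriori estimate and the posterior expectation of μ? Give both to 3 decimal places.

MAP = 7.204; posterior mean = 7.306

Mode = (α−1)/β = 70.6/9.8 = 7.204.
Mean = α/β = 71.6/9.8 = 7.306.
The posterior is right-skewed, so the mean exceeds the mode.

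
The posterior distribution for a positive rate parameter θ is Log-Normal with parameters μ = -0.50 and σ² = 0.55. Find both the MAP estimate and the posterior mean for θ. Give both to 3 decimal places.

MAP estimate = 0.350, posterior mean = 0.799

Mode = exp(μ − σ²) = exp(-1.05) = 0.350.
Mean = exp(μ + σ²/2) = exp(-0.225) = 0.799.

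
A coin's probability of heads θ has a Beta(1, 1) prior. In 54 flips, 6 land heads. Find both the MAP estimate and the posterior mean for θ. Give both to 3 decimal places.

Posterior: Beta(1+6, 1+48) = Beta(7, 49).
Mode = (7−1)/(7+49−2) = 6/54 = 0.111.
With a flat prior the MAP equals the MLE, 6/54.
Mean = 7/(7+49) = 7/56 = 0.125.
Mean > mode: the posterior has a right tail.

MAP estimate = 0.111, posterior mean = 0.125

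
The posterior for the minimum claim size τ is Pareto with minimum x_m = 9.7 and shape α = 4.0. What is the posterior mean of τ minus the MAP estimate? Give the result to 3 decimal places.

The Pareto density is strictly decreasing on [x_m, ∞), so the mode is x_m = 9.700.
Mean = α·x_m/(α−1) = 4.0·9.7/3.0 = 12.933.
Difference = 12.933 − 9.700 = 3.233.
Mean > mode: the posterior has a right tail.

3.233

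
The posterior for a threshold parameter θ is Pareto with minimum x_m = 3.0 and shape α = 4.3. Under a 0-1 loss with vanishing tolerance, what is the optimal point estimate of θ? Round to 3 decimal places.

3.000

The Pareto density is strictly decreasing on [x_m, ∞), so the mode is x_m = 3.000.
Mean = α·x_m/(α−1) = 4.3·3.0/3.3 = 3.909.
This is the posterior mode — the MAP estimate.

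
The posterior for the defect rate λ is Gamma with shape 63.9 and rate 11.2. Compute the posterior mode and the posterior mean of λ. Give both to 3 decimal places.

MAP = 5.616; posterior mean = 5.705

Mode = (α−1)/β = 62.9/11.2 = 5.616.
Mean = α/β = 63.9/11.2 = 5.705.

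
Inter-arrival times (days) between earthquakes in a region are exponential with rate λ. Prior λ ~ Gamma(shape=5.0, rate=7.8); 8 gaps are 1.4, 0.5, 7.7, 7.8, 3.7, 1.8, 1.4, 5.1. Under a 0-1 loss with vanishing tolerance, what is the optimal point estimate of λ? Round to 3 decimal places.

0.323

Σ times = 29.4. Posterior: Gamma(shape = 5.0+8 = 13.0, rate = 7.8+29.4 = 37.2).
Mode = (α−1)/β = 12.0/37.2 = 0.323.
Mean = α/β = 13.0/37.2 = 0.349.
This is the posterior mode — the MAP estimate.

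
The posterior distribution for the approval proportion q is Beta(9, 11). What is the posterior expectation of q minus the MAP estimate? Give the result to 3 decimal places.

Mode = (9−1)/(9+11−2) = 8/18 = 0.444.
Mean = 9/(9+11) = 9/20 = 0.450.
Difference = 0.450 − 0.444 = 0.006.
Mean > mode: the posterior has a right tail.

0.006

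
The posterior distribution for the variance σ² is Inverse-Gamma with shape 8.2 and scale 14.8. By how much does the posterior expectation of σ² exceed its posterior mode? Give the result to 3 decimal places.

Mode = β/(α+1) = 14.8/9.2 = 1.609.
Mean = β/(α−1) = 14.8/7.2 = 2.056.
Difference = 2.056 − 1.609 = 0.447.
The posterior is right-skewed, so the mean exceeds the mode.

0.447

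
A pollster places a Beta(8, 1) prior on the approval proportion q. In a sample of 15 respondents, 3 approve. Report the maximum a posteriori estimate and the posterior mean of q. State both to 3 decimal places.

Posterior: Beta(8+3, 1+12) = Beta(11, 13).
Mode = (11−1)/(11+13−2) = 10/22 = 0.455.
Mean = 11/(11+13) = 11/24 = 0.458.

maximum a posteriori estimate = 0.455, posterior mean = 0.458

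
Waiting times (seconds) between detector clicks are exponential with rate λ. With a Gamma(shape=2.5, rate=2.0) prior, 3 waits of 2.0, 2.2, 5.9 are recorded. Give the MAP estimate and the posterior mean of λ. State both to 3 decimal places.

Σ times = 10.1. Posterior: Gamma(shape = 2.5+3 = 5.5, rate = 2.0+10.1 = 12.1).
Mode = (α−1)/β = 4.5/12.1 = 0.372.
Mean = α/β = 5.5/12.1 = 0.455.

λ_MAP = 0.372, E[λ|data] = 0.455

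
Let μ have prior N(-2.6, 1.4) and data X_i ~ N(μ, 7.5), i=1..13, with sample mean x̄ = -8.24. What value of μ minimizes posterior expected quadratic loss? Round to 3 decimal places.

-6.594

Posterior for μ is Normal. Precision-weighted mean: (1/1.4·-2.6 + 13/7.5·-8.24) / (1/1.4 + 13/7.5) = -6.594.
A Normal posterior is symmetric, so mode = mean.
Quadratic loss ⇒ the optimal estimator is the posterior mean.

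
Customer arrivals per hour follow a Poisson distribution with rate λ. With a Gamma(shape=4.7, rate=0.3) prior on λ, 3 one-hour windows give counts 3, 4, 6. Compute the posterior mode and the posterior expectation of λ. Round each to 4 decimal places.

MAP = 5.0606, posterior mean = 5.3636

Σ counts = 13. Posterior: Gamma(shape = 4.7+13 = 17.7, rate = 0.3+3 = 3.3).
Mode = (α−1)/β = 16.7/3.3 = 5.0606.
Mean = α/β = 17.7/3.3 = 5.3636.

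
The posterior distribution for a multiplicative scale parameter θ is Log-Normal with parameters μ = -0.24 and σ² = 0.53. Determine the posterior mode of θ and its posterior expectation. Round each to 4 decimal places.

Mode = exp(μ − σ²) = exp(-0.77) = 0.4630.
Mean = exp(μ + σ²/2) = exp(0.025) = 1.0253.
Mean > mode: the posterior has a right tail.

MAP = 0.4630, posterior mean = 1.0253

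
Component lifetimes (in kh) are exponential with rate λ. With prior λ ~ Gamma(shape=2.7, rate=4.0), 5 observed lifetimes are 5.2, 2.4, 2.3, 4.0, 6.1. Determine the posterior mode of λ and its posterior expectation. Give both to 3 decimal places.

Σ times = 20.0. Posterior: Gamma(shape = 2.7+5 = 7.7, rate = 4.0+20.0 = 24.0).
Mode = (α−1)/β = 6.7/24.0 = 0.279.
Mean = α/β = 7.7/24.0 = 0.321.
Mean > mode: the posterior has a right tail.

λ_MAP = 0.279, E[λ|data] = 0.321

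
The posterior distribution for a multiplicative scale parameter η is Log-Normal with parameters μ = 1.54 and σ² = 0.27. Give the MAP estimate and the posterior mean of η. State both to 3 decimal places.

MAP = 3.561; posterior mean = 5.339

Mode = exp(μ − σ²) = exp(1.27) = 3.561.
Mean = exp(μ + σ²/2) = exp(1.675) = 5.339.
Right-skewed posterior ⇒ mode < mean.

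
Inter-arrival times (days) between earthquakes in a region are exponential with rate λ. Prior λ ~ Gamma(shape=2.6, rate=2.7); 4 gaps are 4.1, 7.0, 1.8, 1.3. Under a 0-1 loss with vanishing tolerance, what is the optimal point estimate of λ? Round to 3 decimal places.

0.331

Σ times = 14.2. Posterior: Gamma(shape = 2.6+4 = 6.6, rate = 2.7+14.2 = 16.9).
Mode = (α−1)/β = 5.6/16.9 = 0.331.
Mean = α/β = 6.6/16.9 = 0.391.
This is the posterior mode — the MAP estimate.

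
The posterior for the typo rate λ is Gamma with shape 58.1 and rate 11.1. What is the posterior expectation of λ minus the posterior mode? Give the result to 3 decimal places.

0.090

Mode = (α−1)/β = 57.1/11.1 = 5.144.
Mean = α/β = 58.1/11.1 = 5.234.
Difference = 5.234 − 5.144 = 0.090.
Mean > mode: the posterior has a right tail.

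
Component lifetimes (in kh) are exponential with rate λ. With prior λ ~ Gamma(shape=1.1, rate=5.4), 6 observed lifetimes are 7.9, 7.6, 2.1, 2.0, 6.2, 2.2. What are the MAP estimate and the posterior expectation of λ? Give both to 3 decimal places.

Σ times = 28.0. Posterior: Gamma(shape = 1.1+6 = 7.1, rate = 5.4+28.0 = 33.4).
Mode = (α−1)/β = 6.1/33.4 = 0.183.
Mean = α/β = 7.1/33.4 = 0.213.

MAP = 0.183; posterior mean = 0.213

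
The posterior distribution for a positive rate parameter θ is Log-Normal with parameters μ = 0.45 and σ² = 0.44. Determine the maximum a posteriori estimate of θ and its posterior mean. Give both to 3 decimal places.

Mode = exp(μ − σ²) = exp(0.01) = 1.010.
Mean = exp(μ + σ²/2) = exp(0.670) = 1.954.
The mean is pulled above the mode by the posterior's right skew.

MAP = 1.010, posterior mean = 1.954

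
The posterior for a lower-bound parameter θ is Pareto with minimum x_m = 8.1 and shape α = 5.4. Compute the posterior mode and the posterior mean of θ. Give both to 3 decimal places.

θ_MAP = 8.100, E[θ|data] = 9.941

The Pareto density is strictly decreasing on [x_m, ∞), so the mode is x_m = 8.100.
Mean = α·x_m/(α−1) = 5.4·8.1/4.4 = 9.941.
The mean is pulled above the mode by the posterior's right skew.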